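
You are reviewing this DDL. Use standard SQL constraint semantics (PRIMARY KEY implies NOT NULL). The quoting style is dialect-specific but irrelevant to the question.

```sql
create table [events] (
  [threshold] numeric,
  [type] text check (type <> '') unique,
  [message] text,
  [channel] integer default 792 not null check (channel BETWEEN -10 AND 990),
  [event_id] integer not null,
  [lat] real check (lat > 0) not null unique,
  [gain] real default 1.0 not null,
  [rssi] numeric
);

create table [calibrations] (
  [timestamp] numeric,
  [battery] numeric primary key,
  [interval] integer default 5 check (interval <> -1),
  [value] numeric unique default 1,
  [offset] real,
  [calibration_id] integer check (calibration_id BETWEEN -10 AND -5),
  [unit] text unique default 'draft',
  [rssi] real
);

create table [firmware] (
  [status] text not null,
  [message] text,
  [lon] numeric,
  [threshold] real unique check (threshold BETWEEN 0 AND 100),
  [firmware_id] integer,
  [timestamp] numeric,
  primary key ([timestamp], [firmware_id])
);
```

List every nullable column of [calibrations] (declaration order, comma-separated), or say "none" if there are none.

timestamp, interval, value, offset, calibration_id, unit, rssi

- timestamp: no NOT NULL constraint applies → nullable.
- battery: part of the PRIMARY KEY, which implies NOT NULL → not nullable.
- interval: CHECK does not forbid NULL (a CHECK constraint passes when its expression is NULL) → nullable.
- value: UNIQUE does not imply NOT NULL → nullable.
- offset: no NOT NULL constraint applies → nullable.
- calibration_id: CHECK does not forbid NULL (a CHECK constraint passes when its expression is NULL) → nullable.
- unit: UNIQUE does not imply NOT NULL → nullable.
- rssi: no NOT NULL constraint applies → nullable.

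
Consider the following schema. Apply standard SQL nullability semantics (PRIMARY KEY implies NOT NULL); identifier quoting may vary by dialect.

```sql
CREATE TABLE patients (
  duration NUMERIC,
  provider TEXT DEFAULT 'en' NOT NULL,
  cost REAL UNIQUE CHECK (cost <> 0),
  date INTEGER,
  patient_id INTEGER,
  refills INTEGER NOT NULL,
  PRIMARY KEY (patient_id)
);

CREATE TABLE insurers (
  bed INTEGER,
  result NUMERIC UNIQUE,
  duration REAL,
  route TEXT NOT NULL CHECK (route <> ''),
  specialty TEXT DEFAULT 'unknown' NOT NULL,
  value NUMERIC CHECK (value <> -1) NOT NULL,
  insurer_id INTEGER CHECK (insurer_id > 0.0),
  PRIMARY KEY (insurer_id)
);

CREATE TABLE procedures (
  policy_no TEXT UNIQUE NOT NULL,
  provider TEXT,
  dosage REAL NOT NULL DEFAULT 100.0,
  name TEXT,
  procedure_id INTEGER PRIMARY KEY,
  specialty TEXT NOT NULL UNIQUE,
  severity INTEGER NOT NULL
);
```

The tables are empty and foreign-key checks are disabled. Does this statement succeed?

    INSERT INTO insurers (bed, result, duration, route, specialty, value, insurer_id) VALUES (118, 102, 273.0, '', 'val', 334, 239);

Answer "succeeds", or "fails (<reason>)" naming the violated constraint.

The value '' for route violates CHECK (route <> '').

fails (CHECK on route)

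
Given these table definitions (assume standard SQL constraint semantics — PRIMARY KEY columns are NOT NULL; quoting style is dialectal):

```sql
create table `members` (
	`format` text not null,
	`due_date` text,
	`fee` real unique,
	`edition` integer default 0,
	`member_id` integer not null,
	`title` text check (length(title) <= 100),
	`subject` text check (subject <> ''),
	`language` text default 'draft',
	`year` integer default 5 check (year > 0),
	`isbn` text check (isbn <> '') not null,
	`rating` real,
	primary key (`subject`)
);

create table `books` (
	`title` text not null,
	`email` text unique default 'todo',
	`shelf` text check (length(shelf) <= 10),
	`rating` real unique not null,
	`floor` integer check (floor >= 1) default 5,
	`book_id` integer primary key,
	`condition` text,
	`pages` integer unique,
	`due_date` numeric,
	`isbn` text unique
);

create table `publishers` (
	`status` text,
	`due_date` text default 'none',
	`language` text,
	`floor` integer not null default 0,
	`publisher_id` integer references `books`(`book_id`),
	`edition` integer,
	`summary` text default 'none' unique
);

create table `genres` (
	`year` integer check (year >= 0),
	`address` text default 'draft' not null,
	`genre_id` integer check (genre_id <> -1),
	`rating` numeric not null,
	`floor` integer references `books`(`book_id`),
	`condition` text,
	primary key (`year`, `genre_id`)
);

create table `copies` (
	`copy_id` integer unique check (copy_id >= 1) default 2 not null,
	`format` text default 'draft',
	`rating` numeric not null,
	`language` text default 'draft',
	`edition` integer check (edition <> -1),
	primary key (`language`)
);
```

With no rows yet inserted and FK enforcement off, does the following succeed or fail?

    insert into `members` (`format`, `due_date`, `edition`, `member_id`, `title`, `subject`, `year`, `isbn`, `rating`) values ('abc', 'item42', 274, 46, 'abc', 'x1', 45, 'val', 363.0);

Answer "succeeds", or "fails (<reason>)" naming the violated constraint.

NOT NULL columns: format is supplied; isbn is supplied; member_id is supplied; subject is supplied.
CHECK constraints: 'abc' satisfies (length(title) <= 100); 'x1' satisfies (subject <> ''); 45 satisfies (year > 0); 'val' satisfies (isbn <> '').
No constraint is violated.

succeeds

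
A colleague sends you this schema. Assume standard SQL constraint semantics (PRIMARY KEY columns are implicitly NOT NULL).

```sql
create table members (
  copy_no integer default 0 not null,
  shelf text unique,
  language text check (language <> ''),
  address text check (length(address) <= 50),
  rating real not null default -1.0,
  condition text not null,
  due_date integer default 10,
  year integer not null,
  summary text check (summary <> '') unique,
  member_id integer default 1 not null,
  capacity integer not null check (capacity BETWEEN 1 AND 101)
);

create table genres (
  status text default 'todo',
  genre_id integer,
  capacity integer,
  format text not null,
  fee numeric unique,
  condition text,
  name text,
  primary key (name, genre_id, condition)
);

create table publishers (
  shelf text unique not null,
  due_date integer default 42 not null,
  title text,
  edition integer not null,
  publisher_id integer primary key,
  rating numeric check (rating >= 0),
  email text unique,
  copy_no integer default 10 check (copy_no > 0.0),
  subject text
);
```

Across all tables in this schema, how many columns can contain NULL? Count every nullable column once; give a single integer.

members: 5 nullable (shelf, language, address, due_date, summary — PK none and explicit NOT NULL columns excluded).
genres: 3 nullable (status, capacity, fee — PK (name, genre_id, condition) and explicit NOT NULL columns excluded).
publishers: 5 nullable (title, rating, email, copy_no, subject — PK (publisher_id) and explicit NOT NULL columns excluded).
Total: 5 + 3 + 5 = 13.

13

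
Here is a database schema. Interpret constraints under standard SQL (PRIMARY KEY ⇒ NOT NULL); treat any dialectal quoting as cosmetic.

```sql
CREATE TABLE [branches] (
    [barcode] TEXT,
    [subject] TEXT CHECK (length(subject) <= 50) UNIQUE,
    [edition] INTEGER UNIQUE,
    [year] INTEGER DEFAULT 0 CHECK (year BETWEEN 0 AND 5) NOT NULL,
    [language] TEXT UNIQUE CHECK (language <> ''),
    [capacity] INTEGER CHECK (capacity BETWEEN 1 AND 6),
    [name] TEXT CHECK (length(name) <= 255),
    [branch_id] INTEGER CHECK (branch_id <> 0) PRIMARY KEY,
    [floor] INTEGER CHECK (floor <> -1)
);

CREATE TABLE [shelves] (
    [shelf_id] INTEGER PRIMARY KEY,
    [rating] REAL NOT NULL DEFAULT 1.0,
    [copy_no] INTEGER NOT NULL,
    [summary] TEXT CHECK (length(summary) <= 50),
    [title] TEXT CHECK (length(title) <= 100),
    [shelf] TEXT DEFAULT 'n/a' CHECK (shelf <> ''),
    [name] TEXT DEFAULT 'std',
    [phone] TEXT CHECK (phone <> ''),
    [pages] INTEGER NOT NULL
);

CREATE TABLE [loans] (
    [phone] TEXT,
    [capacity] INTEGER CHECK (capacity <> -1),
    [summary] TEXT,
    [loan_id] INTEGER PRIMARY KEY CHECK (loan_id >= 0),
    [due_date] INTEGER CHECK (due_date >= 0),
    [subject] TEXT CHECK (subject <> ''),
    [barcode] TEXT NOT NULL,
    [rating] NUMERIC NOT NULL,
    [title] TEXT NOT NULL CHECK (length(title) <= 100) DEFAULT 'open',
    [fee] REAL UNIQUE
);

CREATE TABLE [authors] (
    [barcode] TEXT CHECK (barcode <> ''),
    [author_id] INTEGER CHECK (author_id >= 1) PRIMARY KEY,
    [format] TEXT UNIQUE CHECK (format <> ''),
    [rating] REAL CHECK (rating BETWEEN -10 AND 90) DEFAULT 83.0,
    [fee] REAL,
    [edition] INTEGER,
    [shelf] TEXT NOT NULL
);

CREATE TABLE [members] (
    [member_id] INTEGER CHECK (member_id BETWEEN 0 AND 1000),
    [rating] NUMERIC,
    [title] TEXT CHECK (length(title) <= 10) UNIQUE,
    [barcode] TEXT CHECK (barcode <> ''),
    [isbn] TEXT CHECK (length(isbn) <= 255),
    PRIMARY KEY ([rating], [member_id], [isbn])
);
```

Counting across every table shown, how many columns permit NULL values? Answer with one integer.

branches: 7 nullable (barcode, subject, edition, language, capacity, name, floor — PK (branch_id) and explicit NOT NULL columns excluded).
shelves: 5 nullable (summary, title, shelf, name, phone — PK (shelf_id) and explicit NOT NULL columns excluded).
loans: 6 nullable (phone, capacity, summary, due_date, subject, fee — PK (loan_id) and explicit NOT NULL columns excluded).
authors: 5 nullable (barcode, format, rating, fee, edition — PK (author_id) and explicit NOT NULL columns excluded).
members: 2 nullable (title, barcode — PK (rating, member_id, isbn) and explicit NOT NULL columns excluded).
Total: 7 + 5 + 6 + 5 + 2 = 25.

25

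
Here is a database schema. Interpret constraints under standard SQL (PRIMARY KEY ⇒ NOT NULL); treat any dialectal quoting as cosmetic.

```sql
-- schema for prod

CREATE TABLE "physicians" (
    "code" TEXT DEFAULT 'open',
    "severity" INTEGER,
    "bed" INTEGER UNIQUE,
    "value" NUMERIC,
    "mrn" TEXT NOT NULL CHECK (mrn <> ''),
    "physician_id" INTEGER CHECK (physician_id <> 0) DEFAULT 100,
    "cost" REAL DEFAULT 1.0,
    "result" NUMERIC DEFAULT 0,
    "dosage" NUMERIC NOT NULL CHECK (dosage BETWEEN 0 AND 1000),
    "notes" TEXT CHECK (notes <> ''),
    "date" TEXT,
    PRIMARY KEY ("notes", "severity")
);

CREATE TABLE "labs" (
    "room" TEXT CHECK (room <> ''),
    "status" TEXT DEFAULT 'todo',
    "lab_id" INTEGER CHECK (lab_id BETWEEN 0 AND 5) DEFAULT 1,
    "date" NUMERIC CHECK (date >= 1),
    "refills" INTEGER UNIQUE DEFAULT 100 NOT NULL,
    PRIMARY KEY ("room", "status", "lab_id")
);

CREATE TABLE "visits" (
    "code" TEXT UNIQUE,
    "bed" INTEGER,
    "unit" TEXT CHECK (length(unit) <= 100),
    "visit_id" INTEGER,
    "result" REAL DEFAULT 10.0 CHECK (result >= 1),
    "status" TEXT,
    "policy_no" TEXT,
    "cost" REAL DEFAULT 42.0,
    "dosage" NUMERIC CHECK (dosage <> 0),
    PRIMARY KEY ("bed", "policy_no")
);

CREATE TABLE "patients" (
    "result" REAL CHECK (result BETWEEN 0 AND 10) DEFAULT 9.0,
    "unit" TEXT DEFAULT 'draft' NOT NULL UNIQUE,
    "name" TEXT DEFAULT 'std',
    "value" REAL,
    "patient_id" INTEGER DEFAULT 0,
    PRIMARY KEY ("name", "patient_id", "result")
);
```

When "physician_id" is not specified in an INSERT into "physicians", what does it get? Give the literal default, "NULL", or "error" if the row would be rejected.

100

physician_id has an explicit DEFAULT 100.
When the column is omitted from an INSERT, that default is used.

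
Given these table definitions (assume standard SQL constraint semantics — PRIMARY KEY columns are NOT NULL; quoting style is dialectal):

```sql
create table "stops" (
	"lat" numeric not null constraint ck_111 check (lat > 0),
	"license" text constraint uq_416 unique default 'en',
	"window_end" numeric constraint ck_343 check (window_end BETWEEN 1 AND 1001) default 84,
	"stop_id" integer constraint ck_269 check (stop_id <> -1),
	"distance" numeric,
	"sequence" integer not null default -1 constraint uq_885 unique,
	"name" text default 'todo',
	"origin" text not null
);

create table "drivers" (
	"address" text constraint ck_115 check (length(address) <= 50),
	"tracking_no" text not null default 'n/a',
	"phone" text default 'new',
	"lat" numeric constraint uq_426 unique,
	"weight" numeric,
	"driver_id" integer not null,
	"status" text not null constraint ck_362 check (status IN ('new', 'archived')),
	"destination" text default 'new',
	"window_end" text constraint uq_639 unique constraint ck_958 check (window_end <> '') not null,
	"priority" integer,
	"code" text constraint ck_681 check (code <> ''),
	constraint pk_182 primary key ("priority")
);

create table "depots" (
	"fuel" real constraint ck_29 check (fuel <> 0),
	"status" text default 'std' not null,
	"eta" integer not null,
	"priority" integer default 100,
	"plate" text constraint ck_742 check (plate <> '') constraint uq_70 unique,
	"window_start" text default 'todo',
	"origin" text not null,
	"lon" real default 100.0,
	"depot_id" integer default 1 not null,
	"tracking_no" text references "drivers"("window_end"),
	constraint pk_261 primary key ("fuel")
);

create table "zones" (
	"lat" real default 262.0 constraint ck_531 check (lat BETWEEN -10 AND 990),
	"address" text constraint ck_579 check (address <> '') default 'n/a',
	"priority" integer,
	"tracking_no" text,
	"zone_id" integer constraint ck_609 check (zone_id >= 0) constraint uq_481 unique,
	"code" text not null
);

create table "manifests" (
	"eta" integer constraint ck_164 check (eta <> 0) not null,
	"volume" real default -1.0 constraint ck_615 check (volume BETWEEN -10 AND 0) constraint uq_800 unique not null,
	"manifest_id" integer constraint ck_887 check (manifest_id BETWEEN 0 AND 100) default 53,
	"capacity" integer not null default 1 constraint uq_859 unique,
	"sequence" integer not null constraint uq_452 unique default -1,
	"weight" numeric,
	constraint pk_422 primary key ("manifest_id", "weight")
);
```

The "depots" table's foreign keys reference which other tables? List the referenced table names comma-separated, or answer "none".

- tracking_no REFERENCES drivers(window_end).

drivers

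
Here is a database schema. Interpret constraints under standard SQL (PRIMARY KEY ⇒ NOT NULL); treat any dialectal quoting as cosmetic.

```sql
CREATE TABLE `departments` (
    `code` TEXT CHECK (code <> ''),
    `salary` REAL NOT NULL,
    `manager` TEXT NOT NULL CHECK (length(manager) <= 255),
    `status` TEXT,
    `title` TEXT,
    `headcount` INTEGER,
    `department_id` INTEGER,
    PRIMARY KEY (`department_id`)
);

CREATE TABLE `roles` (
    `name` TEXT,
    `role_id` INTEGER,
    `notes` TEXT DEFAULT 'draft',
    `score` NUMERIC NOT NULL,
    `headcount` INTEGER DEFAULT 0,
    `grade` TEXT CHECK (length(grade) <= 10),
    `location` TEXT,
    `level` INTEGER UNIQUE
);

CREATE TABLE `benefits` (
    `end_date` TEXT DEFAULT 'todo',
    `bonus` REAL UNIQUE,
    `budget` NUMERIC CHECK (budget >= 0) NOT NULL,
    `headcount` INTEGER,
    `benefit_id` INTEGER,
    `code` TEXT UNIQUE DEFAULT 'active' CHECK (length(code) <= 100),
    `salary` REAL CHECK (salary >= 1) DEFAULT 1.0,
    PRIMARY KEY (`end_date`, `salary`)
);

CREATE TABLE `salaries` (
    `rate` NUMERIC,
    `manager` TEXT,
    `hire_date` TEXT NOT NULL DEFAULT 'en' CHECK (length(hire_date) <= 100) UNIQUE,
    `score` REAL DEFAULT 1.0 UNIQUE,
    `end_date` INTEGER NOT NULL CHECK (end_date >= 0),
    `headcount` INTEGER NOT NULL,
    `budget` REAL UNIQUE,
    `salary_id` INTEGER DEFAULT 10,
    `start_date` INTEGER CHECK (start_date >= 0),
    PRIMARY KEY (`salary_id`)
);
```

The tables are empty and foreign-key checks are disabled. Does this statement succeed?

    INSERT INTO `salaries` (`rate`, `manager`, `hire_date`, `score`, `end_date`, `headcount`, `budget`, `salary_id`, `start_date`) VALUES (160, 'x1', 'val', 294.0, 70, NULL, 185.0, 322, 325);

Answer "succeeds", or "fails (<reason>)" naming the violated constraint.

fails (NOT NULL on headcount)

headcount is explicitly set to NULL, but headcount is declared NOT NULL.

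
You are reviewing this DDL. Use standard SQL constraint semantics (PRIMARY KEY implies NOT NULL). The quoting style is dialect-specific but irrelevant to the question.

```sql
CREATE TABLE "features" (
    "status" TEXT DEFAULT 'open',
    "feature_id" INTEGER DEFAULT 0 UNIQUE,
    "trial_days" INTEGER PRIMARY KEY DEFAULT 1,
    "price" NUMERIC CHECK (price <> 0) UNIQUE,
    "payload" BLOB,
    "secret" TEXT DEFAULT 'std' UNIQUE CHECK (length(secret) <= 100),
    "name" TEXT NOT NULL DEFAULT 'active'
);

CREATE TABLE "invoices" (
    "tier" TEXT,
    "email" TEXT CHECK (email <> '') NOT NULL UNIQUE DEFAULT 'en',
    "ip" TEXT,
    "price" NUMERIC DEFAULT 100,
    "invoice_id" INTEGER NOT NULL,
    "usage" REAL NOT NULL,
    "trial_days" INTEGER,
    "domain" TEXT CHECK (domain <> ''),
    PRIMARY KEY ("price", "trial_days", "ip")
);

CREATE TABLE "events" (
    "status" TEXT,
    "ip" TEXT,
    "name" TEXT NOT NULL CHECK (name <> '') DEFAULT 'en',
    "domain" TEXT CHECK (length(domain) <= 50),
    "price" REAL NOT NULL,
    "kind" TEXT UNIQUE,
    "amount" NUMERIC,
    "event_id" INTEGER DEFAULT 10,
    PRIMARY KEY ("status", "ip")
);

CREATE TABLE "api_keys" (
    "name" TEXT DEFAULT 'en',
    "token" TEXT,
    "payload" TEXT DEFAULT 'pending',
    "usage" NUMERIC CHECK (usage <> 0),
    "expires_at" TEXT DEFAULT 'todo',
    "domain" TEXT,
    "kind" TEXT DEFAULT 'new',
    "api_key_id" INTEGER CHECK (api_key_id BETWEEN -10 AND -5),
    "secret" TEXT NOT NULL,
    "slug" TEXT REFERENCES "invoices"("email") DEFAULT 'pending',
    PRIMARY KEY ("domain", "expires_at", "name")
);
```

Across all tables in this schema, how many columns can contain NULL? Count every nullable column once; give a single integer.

17

features: 5 nullable (status, feature_id, price, payload, secret — PK (trial_days) and explicit NOT NULL columns excluded).
invoices: 2 nullable (tier, domain — PK (price, trial_days, ip) and explicit NOT NULL columns excluded).
events: 4 nullable (domain, kind, amount, event_id — PK (status, ip) and explicit NOT NULL columns excluded).
api_keys: 6 nullable (token, payload, usage, kind, api_key_id, slug — PK (domain, expires_at, name) and explicit NOT NULL columns excluded).
Total: 5 + 2 + 4 + 6 = 17.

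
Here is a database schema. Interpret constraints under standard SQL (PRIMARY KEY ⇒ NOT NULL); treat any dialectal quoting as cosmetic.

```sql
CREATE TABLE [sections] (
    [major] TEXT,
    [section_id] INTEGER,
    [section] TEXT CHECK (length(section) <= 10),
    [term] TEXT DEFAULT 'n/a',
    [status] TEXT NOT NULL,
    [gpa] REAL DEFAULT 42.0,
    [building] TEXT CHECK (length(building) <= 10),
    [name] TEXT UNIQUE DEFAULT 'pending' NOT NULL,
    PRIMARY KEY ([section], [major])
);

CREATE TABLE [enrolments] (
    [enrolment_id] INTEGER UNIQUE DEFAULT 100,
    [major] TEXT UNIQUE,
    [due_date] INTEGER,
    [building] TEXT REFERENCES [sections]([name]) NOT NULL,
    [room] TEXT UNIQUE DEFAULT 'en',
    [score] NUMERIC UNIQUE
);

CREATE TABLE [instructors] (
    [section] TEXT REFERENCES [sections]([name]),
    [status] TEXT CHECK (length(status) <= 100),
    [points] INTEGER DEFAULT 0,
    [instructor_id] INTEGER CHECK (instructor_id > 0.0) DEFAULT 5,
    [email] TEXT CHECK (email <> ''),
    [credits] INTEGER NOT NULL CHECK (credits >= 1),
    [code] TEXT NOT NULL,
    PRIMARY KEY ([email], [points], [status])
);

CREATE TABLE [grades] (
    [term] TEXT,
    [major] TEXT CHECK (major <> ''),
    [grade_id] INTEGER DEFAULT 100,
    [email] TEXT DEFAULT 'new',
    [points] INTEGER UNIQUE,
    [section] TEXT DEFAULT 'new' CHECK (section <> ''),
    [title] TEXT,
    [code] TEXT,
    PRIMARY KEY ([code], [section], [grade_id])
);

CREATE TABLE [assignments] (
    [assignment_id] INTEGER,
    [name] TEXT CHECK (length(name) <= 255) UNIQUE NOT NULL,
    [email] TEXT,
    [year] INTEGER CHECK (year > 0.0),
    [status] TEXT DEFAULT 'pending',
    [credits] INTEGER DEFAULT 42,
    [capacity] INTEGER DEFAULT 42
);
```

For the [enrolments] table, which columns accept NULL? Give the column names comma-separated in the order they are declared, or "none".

- enrolment_id: UNIQUE does not imply NOT NULL → nullable.
- major: UNIQUE does not imply NOT NULL → nullable.
- due_date: no NOT NULL constraint applies → nullable.
- building: declared NOT NULL → not nullable.
- room: UNIQUE does not imply NOT NULL → nullable.
- score: UNIQUE does not imply NOT NULL → nullable.

enrolment_id, major, due_date, room, score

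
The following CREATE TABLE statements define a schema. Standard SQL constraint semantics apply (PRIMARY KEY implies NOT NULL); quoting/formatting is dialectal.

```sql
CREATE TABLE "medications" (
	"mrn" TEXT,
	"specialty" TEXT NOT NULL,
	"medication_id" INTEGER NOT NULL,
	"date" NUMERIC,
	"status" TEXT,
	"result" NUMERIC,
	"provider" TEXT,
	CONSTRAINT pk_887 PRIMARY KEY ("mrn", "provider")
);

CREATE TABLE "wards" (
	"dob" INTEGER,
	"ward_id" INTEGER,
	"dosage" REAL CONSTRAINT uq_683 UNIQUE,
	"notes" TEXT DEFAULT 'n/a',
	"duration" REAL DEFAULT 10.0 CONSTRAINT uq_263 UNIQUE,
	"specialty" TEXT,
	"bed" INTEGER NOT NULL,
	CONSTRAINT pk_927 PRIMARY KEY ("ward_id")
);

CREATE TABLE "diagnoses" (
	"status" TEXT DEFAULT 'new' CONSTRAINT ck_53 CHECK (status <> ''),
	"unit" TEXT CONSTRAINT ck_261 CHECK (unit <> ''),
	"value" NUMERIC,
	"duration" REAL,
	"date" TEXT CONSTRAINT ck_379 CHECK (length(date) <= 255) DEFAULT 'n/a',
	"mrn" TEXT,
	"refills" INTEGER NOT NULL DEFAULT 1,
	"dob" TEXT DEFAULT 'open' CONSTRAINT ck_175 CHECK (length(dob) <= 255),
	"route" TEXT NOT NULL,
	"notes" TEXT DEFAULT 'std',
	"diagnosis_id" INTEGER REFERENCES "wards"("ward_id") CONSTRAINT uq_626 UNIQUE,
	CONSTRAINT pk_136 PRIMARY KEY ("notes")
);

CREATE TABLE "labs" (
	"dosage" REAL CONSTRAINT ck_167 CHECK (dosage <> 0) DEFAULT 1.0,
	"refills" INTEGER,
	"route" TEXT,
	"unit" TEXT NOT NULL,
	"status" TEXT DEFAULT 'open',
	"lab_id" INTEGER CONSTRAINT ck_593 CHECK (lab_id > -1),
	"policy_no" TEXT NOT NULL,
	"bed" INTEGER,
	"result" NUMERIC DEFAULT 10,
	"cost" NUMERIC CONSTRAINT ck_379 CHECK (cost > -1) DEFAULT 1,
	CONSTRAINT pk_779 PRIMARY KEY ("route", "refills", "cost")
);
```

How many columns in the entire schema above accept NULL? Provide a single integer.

medications: 3 nullable (date, status, result — PK (mrn, provider) and explicit NOT NULL columns excluded).
wards: 5 nullable (dob, dosage, notes, duration, specialty — PK (ward_id) and explicit NOT NULL columns excluded).
diagnoses: 8 nullable (status, unit, value, duration, date, mrn, dob, diagnosis_id — PK (notes) and explicit NOT NULL columns excluded).
labs: 5 nullable (dosage, status, lab_id, bed, result — PK (route, refills, cost) and explicit NOT NULL columns excluded).
Total: 3 + 5 + 8 + 5 = 21.

21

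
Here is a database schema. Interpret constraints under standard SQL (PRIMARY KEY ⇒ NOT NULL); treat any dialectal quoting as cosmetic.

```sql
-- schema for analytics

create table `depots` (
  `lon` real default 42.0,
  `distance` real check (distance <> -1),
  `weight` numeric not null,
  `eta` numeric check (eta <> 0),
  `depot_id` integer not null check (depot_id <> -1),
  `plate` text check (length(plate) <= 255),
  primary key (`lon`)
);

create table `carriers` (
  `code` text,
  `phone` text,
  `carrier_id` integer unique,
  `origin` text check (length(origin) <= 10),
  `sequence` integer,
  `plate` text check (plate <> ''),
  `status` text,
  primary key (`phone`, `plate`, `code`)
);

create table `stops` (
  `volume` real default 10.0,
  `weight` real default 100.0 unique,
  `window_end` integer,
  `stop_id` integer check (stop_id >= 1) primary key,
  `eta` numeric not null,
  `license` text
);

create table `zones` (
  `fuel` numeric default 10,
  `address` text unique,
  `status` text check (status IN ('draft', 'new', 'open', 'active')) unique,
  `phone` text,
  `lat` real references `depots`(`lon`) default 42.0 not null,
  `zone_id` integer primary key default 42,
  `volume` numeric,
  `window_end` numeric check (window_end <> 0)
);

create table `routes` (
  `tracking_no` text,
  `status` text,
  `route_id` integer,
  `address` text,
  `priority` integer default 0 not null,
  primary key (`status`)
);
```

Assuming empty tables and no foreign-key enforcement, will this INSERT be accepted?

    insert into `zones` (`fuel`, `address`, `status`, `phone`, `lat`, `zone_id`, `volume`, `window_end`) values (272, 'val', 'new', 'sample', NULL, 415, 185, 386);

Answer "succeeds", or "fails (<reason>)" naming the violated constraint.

lat is explicitly set to NULL, but lat is declared NOT NULL.

fails (NOT NULL on lat)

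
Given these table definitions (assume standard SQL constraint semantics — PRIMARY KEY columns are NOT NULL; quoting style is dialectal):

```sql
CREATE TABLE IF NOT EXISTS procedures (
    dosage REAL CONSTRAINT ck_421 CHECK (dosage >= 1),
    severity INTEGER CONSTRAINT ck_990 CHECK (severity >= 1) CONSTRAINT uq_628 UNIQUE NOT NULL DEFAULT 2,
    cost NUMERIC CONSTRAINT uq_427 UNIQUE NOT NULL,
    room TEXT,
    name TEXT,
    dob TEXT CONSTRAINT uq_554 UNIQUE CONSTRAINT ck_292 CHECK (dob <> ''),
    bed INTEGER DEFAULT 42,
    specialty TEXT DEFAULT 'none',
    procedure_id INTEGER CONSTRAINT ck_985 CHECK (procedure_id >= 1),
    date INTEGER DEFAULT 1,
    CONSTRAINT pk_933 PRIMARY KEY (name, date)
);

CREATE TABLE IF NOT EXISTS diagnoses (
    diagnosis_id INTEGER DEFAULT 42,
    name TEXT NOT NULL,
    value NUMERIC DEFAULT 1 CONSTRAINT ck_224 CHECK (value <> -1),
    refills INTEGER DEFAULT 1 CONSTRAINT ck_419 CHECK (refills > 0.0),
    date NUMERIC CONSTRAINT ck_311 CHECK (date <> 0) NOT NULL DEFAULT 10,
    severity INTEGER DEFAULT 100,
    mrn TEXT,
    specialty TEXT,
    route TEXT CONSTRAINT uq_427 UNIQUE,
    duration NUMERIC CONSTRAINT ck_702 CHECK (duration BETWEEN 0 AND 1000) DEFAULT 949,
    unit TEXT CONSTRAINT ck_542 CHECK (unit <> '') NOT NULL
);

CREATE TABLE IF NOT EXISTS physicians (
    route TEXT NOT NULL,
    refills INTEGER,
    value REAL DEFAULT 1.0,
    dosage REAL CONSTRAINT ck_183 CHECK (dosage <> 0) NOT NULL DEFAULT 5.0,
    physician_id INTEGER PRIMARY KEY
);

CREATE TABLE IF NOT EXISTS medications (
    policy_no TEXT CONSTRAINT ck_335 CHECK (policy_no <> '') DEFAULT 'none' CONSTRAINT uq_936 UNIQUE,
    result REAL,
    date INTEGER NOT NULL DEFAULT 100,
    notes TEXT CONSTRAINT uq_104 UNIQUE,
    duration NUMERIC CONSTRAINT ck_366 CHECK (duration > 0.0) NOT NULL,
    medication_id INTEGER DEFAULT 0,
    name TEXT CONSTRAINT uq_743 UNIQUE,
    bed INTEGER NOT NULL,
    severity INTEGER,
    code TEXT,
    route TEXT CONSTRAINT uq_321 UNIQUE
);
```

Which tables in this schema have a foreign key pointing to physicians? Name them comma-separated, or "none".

none

No REFERENCES clause anywhere in the schema names physicians.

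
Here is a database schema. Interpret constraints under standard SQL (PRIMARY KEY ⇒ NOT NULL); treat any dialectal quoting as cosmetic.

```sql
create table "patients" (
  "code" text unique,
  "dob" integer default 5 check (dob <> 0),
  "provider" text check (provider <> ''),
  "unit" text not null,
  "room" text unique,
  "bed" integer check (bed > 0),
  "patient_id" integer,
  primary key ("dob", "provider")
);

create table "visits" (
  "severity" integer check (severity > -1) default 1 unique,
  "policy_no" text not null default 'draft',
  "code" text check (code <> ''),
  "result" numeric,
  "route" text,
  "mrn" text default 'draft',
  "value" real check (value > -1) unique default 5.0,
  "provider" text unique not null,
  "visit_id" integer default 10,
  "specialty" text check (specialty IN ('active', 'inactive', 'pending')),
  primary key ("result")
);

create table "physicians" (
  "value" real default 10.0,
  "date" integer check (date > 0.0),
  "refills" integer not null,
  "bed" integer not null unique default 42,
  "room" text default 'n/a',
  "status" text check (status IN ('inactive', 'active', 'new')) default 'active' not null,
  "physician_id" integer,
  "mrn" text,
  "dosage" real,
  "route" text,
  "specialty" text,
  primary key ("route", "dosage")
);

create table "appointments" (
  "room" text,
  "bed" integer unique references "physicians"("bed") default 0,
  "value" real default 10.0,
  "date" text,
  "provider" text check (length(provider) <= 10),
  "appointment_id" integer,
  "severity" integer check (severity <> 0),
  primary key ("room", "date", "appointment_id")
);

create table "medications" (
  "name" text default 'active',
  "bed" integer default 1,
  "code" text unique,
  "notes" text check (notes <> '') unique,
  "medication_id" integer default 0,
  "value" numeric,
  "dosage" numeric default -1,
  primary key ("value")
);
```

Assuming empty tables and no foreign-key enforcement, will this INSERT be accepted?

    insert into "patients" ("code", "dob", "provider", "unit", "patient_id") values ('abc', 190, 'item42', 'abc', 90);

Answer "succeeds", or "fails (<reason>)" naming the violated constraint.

NOT NULL columns: dob is supplied; provider is supplied; unit is supplied.
CHECK constraints: 190 satisfies (dob <> 0); 'item42' satisfies (provider <> '').
No constraint is violated.

succeeds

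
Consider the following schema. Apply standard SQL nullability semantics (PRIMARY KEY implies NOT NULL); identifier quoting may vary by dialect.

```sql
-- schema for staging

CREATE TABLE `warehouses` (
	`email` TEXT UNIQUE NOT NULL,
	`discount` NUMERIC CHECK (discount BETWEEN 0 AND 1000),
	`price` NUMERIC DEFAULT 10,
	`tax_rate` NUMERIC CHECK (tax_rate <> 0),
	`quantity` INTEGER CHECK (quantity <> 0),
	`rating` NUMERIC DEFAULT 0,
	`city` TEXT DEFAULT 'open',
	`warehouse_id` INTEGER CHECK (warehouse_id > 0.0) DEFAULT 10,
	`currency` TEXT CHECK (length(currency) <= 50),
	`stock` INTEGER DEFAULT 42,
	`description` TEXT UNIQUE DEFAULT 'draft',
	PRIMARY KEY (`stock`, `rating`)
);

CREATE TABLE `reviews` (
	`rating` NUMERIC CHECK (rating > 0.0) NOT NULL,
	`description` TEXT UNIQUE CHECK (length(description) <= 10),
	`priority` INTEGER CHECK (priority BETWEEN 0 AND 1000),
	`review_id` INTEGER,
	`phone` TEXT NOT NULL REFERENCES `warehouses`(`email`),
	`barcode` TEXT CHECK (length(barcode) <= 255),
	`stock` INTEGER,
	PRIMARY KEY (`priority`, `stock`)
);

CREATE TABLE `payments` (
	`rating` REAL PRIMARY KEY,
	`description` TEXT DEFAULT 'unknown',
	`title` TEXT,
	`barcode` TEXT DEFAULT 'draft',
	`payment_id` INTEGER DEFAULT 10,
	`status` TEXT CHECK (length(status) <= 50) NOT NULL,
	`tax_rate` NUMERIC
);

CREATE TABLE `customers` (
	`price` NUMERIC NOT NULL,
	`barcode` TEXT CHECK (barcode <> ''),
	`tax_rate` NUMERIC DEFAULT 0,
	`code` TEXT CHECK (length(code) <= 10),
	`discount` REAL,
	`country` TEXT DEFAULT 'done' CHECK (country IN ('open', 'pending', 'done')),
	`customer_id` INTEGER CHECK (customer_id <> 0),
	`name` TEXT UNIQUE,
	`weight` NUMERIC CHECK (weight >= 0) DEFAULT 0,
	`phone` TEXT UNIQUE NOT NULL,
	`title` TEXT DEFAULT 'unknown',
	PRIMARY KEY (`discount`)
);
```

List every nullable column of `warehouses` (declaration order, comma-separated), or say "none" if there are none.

- email: declared NOT NULL → not nullable.
- discount: CHECK does not forbid NULL (a CHECK constraint passes when its expression is NULL) → nullable.
- price: DEFAULT only fills an omitted column; an explicit NULL is still allowed → nullable.
- tax_rate: CHECK does not forbid NULL (a CHECK constraint passes when its expression is NULL) → nullable.
- quantity: CHECK does not forbid NULL (a CHECK constraint passes when its expression is NULL) → nullable.
- rating: part of the PRIMARY KEY, which implies NOT NULL → not nullable.
- city: DEFAULT only fills an omitted column; an explicit NULL is still allowed → nullable.
- warehouse_id: CHECK does not forbid NULL (a CHECK constraint passes when its expression is NULL) → nullable.
- currency: CHECK does not forbid NULL (a CHECK constraint passes when its expression is NULL) → nullable.
- stock: part of the PRIMARY KEY, which implies NOT NULL → not nullable.
- description: UNIQUE does not imply NOT NULL → nullable.

discount, price, tax_rate, quantity, city, warehouse_id, currency, description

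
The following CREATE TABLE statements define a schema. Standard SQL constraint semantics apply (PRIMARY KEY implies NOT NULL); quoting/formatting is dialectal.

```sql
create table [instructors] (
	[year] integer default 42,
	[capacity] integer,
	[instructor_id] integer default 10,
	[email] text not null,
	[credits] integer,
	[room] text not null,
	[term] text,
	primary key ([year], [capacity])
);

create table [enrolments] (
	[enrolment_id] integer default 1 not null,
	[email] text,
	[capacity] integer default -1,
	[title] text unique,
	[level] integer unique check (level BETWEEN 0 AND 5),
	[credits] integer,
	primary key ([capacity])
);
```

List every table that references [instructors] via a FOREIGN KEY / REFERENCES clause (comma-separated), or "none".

No REFERENCES clause anywhere in the schema names instructors.

none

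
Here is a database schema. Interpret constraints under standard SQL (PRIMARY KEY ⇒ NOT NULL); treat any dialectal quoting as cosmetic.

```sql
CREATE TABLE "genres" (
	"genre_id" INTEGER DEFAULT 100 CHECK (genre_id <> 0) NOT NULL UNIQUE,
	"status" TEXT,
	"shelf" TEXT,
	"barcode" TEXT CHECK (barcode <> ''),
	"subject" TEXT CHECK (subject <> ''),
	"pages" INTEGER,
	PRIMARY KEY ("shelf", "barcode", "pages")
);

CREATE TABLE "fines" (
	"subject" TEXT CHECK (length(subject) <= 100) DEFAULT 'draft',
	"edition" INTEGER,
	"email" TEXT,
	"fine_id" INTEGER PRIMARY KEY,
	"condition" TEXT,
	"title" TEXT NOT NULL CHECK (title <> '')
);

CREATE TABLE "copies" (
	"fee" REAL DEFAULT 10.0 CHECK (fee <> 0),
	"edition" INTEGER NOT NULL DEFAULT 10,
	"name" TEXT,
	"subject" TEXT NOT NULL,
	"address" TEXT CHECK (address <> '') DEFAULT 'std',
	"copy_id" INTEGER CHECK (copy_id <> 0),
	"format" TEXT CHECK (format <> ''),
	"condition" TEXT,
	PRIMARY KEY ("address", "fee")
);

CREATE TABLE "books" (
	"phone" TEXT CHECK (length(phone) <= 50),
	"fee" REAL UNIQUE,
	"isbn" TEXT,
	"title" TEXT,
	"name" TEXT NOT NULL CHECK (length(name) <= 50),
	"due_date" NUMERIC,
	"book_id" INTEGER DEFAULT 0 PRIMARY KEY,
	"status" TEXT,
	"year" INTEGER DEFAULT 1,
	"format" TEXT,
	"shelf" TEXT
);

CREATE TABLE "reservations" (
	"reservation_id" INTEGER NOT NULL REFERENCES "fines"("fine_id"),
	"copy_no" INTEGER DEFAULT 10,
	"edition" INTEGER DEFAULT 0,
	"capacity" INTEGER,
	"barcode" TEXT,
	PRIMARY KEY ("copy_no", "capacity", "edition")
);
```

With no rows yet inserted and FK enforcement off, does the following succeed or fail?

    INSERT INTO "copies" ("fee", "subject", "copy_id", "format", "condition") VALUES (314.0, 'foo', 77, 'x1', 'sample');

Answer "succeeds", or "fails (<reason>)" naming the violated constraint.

succeeds

NOT NULL columns: address defaults to 'std'; edition defaults to 10; fee is supplied; subject is supplied.
CHECK constraints: 314.0 satisfies (fee <> 0); 77 satisfies (copy_id <> 0); 'x1' satisfies (format <> '').
No constraint is violated.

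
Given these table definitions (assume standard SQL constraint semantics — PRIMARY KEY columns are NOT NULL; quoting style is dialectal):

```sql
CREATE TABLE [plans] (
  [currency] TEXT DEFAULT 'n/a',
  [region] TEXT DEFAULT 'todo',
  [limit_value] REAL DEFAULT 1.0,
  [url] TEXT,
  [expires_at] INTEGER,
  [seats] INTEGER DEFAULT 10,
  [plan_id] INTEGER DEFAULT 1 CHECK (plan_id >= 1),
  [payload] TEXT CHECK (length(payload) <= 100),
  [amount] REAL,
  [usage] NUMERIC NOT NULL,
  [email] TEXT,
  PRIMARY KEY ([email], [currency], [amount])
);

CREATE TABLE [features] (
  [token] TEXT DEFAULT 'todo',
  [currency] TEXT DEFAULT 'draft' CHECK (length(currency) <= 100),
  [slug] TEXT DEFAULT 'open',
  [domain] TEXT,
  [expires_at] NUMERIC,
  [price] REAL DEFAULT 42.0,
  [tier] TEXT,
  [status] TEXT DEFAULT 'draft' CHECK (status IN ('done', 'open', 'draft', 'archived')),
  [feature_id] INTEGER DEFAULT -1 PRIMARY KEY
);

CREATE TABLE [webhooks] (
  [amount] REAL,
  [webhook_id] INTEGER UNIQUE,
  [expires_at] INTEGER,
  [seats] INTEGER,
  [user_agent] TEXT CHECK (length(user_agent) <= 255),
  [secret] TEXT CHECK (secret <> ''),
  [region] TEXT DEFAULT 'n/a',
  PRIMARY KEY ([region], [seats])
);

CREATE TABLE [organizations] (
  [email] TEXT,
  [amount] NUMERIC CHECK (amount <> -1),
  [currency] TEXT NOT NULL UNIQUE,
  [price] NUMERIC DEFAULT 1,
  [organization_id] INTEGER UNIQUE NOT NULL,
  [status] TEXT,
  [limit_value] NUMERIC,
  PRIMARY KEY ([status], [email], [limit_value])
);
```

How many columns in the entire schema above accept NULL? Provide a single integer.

plans: 7 nullable (region, limit_value, url, expires_at, seats, plan_id, payload — PK (email, currency, amount) and explicit NOT NULL columns excluded).
features: 8 nullable (token, currency, slug, domain, expires_at, price, tier, status — PK (feature_id) and explicit NOT NULL columns excluded).
webhooks: 5 nullable (amount, webhook_id, expires_at, user_agent, secret — PK (region, seats) and explicit NOT NULL columns excluded).
organizations: 2 nullable (amount, price — PK (status, email, limit_value) and explicit NOT NULL columns excluded).
Total: 7 + 8 + 5 + 2 = 22.

22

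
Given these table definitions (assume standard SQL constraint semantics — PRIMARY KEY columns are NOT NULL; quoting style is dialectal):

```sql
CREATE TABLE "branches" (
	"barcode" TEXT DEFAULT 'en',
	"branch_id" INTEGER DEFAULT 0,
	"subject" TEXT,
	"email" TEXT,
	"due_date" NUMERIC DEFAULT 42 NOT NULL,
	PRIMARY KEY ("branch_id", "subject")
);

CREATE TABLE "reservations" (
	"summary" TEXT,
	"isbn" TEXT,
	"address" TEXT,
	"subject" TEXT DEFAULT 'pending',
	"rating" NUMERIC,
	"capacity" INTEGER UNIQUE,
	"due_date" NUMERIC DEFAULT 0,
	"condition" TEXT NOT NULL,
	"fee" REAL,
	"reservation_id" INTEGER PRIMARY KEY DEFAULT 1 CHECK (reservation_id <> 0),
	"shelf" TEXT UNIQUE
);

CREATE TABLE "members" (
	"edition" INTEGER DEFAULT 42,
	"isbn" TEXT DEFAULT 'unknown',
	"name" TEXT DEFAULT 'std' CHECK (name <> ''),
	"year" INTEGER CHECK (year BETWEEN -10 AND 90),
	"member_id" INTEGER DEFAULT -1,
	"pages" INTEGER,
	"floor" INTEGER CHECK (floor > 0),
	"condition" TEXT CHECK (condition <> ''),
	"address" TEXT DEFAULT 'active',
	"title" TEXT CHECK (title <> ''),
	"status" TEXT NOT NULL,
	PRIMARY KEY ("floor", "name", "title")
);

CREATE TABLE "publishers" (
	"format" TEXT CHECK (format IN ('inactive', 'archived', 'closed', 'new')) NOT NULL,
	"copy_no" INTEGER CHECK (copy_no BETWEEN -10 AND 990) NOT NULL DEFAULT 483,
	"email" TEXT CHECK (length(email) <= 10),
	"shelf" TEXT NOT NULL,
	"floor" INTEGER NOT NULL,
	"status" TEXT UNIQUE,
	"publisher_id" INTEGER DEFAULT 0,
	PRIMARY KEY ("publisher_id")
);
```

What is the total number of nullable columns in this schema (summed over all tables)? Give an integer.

20

branches: 2 nullable (barcode, email — PK (branch_id, subject) and explicit NOT NULL columns excluded).
reservations: 9 nullable (summary, isbn, address, subject, rating, capacity, due_date, fee, shelf — PK (reservation_id) and explicit NOT NULL columns excluded).
members: 7 nullable (edition, isbn, year, member_id, pages, condition, address — PK (floor, name, title) and explicit NOT NULL columns excluded).
publishers: 2 nullable (email, status — PK (publisher_id) and explicit NOT NULL columns excluded).
Total: 2 + 9 + 7 + 2 = 20.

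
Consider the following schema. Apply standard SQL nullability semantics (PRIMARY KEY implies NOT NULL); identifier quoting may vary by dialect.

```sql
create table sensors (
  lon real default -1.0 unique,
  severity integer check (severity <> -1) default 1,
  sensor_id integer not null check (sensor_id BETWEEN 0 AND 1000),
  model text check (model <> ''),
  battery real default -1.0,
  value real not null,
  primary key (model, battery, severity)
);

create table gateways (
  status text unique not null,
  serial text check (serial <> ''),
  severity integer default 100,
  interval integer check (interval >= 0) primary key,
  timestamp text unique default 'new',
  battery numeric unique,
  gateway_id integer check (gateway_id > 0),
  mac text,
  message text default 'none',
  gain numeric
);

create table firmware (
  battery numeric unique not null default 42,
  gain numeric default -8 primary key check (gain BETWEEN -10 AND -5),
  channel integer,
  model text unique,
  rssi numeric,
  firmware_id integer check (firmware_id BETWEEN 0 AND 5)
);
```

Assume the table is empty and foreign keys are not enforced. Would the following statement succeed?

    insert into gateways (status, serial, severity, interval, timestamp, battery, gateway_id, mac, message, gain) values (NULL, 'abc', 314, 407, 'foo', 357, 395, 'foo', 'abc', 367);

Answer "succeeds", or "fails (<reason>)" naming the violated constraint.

fails (NOT NULL on status)

status is explicitly set to NULL, but status is declared NOT NULL.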